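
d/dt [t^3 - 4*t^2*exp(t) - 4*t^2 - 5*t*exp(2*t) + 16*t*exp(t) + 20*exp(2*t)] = -4*t^2*exp(t) + 3*t^2 - 10*t*exp(2*t) + 8*t*exp(t) - 8*t + 35*exp(2*t) + 16*exp(t)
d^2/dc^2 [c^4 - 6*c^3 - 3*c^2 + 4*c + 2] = 12*c^2 - 36*c - 6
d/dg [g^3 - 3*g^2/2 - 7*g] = 3*g^2 - 3*g - 7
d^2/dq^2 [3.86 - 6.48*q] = 0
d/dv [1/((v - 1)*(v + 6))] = (-2*v - 5)/(v^4 + 10*v^3 + 13*v^2 - 60*v + 36)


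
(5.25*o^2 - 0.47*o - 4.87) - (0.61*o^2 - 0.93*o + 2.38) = 4.64*o^2 + 0.46*o - 7.25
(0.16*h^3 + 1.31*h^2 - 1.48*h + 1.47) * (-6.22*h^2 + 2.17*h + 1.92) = -0.9952*h^5 - 7.801*h^4 + 12.3555*h^3 - 9.8398*h^2 + 0.3483*h + 2.8224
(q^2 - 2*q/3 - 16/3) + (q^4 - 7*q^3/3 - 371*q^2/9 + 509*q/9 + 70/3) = q^4 - 7*q^3/3 - 362*q^2/9 + 503*q/9 + 18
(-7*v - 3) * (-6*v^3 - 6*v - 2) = 42*v^4 + 18*v^3 + 42*v^2 + 32*v + 6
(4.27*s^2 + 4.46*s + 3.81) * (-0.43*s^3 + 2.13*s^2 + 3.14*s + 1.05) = -1.8361*s^5 + 7.1773*s^4 + 21.2693*s^3 + 26.6032*s^2 + 16.6464*s + 4.0005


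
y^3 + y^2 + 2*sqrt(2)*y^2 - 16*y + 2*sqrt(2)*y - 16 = (y + 1)*(y - 2*sqrt(2))*(y + 4*sqrt(2))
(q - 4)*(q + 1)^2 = q^3 - 2*q^2 - 7*q - 4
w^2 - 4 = (w - 2)*(w + 2)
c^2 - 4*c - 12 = (c - 6)*(c + 2)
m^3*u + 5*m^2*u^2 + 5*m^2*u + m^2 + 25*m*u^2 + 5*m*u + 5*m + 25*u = (m + 5)*(m + 5*u)*(m*u + 1)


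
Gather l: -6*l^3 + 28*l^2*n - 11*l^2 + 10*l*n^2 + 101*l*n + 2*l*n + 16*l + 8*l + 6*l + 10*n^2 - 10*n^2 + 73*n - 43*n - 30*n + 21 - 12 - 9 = -6*l^3 + l^2*(28*n - 11) + l*(10*n^2 + 103*n + 30)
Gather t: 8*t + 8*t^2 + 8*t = 8*t^2 + 16*t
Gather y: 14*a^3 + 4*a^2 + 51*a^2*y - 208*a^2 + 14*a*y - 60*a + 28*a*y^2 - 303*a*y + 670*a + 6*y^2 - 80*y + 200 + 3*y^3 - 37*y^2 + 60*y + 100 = 14*a^3 - 204*a^2 + 610*a + 3*y^3 + y^2*(28*a - 31) + y*(51*a^2 - 289*a - 20) + 300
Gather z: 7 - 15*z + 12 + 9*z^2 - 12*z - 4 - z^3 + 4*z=-z^3 + 9*z^2 - 23*z + 15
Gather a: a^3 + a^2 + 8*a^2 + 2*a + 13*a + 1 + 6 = a^3 + 9*a^2 + 15*a + 7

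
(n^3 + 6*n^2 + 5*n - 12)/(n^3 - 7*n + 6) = (n + 4)/(n - 2)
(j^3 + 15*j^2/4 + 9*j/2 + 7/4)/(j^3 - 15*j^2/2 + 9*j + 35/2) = (4*j^2 + 11*j + 7)/(2*(2*j^2 - 17*j + 35))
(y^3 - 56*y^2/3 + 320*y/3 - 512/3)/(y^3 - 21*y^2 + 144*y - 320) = (y - 8/3)/(y - 5)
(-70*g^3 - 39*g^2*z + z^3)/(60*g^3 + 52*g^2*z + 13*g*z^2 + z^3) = (-7*g + z)/(6*g + z)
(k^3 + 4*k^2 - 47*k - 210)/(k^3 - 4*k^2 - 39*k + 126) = (k + 5)/(k - 3)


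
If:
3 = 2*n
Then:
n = 3/2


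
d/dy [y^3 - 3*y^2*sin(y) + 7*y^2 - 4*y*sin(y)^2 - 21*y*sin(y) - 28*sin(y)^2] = -3*y^2*cos(y) + 3*y^2 - 6*y*sin(y) - 4*y*sin(2*y) - 21*y*cos(y) + 14*y - 4*sin(y)^2 - 21*sin(y) - 28*sin(2*y)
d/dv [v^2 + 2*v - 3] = 2*v + 2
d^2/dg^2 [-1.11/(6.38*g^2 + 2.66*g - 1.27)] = (90.363768*g^2 + 37.675176*g - 1.11*(12.76*g + 2.66)*(25.52*g + 5.32) - 17.987772)/(6.38*g^2 + 2.66*g - 1.27)^3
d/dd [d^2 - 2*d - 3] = 2*d - 2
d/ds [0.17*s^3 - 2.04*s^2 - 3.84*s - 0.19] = 0.51*s^2 - 4.08*s - 3.84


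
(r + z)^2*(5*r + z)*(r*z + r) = 5*r^4*z + 5*r^4 + 11*r^3*z^2 + 11*r^3*z + 7*r^2*z^3 + 7*r^2*z^2 + r*z^4 + r*z^3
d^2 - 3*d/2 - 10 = (d - 4)*(d + 5/2)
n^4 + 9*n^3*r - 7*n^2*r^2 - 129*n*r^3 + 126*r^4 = (n - 3*r)*(n - r)*(n + 6*r)*(n + 7*r)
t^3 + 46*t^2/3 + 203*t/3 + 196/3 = (t + 4/3)*(t + 7)^2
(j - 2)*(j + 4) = j^2 + 2*j - 8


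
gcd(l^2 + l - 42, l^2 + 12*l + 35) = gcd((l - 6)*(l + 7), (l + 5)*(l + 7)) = l + 7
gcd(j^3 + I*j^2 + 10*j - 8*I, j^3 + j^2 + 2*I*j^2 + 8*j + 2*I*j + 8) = j^2 + 2*I*j + 8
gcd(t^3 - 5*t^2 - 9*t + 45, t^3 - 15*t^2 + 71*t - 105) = t^2 - 8*t + 15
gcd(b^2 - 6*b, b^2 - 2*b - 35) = 1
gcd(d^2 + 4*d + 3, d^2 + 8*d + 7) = d + 1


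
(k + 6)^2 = k^2 + 12*k + 36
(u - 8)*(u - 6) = u^2 - 14*u + 48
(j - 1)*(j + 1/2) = j^2 - j/2 - 1/2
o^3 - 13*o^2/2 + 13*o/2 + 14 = (o - 4)*(o - 7/2)*(o + 1)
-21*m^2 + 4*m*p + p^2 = (-3*m + p)*(7*m + p)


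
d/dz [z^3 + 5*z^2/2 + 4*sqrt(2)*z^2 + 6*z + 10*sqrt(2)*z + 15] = 3*z^2 + 5*z + 8*sqrt(2)*z + 6 + 10*sqrt(2)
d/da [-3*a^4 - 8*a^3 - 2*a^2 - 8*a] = -12*a^3 - 24*a^2 - 4*a - 8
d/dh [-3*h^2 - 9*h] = -6*h - 9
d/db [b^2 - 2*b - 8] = 2*b - 2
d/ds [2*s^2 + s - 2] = 4*s + 1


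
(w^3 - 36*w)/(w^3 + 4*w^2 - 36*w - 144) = w/(w + 4)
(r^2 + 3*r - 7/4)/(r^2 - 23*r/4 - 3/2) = (-4*r^2 - 12*r + 7)/(-4*r^2 + 23*r + 6)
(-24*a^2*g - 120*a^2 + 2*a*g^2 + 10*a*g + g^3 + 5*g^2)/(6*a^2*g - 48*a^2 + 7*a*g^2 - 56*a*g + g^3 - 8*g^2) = (-4*a*g - 20*a + g^2 + 5*g)/(a*g - 8*a + g^2 - 8*g)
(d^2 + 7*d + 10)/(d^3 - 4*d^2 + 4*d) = (d^2 + 7*d + 10)/(d*(d^2 - 4*d + 4))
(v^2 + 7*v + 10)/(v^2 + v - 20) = (v + 2)/(v - 4)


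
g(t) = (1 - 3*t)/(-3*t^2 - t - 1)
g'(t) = (1 - 3*t)*(6*t + 1)/(-3*t^2 - t - 1)^2 - 3/(-3*t^2 - t - 1) = (9*t^2 + 3*t - (3*t - 1)*(6*t + 1) + 3)/(3*t^2 + t + 1)^2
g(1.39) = 0.39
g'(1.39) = -0.08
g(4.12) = 0.20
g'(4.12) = -0.04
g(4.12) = 0.20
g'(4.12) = -0.04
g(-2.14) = -0.59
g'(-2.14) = -0.32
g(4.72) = 0.18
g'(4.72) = -0.03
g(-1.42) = -0.93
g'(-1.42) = -0.72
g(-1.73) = -0.75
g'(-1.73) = -0.49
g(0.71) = 0.35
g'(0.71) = 0.36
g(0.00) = -1.00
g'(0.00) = 4.00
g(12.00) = 0.08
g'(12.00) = -0.00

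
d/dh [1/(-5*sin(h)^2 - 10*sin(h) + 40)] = 2*(sin(h) + 1)*cos(h)/(5*(sin(h)^2 + 2*sin(h) - 8)^2)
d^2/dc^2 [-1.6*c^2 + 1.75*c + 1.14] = -3.20000000000000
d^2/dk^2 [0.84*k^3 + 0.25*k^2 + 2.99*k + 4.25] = 5.04*k + 0.5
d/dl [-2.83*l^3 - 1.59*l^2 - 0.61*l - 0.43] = -8.49*l^2 - 3.18*l - 0.61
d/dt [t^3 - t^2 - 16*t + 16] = 3*t^2 - 2*t - 16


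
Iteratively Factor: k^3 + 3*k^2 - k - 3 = (k + 3)*(k^2 - 1) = (k + 1)*(k + 3)*(k - 1)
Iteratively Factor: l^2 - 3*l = (l)*(l - 3)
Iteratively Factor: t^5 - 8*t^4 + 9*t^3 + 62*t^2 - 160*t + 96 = (t - 1)*(t^4 - 7*t^3 + 2*t^2 + 64*t - 96) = (t - 1)*(t + 3)*(t^3 - 10*t^2 + 32*t - 32) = (t - 2)*(t - 1)*(t + 3)*(t^2 - 8*t + 16) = (t - 4)*(t - 2)*(t - 1)*(t + 3)*(t - 4)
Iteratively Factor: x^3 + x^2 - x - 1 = (x + 1)*(x^2 - 1) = (x - 1)*(x + 1)*(x + 1)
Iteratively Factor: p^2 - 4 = (p + 2)*(p - 2)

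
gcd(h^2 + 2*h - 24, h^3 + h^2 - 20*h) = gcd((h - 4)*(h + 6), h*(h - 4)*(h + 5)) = h - 4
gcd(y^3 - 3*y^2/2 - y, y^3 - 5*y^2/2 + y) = y^2 - 2*y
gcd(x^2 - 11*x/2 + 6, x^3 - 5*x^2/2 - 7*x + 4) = x - 4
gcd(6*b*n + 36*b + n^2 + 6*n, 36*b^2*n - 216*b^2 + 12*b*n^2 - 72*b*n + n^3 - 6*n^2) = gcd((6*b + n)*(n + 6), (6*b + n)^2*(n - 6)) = 6*b + n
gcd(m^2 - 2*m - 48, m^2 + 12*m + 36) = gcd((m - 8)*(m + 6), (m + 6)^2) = m + 6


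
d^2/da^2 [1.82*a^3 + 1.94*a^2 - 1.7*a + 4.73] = 10.92*a + 3.88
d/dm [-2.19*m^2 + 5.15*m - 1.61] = 5.15 - 4.38*m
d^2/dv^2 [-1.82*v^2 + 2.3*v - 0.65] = -3.64000000000000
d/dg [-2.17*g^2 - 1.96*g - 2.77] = -4.34*g - 1.96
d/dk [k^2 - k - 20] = 2*k - 1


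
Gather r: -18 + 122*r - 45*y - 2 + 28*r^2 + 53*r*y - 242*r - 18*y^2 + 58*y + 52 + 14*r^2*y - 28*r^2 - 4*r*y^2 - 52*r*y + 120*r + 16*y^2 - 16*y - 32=14*r^2*y + r*(-4*y^2 + y) - 2*y^2 - 3*y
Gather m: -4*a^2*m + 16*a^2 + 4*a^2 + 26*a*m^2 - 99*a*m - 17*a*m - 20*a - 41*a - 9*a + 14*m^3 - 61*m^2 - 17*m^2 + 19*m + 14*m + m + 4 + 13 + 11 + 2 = 20*a^2 - 70*a + 14*m^3 + m^2*(26*a - 78) + m*(-4*a^2 - 116*a + 34) + 30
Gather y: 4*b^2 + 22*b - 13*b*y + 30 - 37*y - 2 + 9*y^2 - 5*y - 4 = 4*b^2 + 22*b + 9*y^2 + y*(-13*b - 42) + 24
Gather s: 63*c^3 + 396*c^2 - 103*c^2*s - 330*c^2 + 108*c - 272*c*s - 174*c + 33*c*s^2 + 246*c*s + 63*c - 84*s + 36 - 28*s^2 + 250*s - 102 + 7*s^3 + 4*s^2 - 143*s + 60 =63*c^3 + 66*c^2 - 3*c + 7*s^3 + s^2*(33*c - 24) + s*(-103*c^2 - 26*c + 23) - 6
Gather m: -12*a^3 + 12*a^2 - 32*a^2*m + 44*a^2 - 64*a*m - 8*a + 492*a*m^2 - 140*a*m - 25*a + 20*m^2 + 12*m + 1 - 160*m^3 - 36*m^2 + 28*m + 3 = -12*a^3 + 56*a^2 - 33*a - 160*m^3 + m^2*(492*a - 16) + m*(-32*a^2 - 204*a + 40) + 4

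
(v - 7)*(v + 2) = v^2 - 5*v - 14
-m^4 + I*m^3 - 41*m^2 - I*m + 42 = (m - 7*I)*(m + 6*I)*(I*m - I)*(I*m + I)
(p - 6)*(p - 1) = p^2 - 7*p + 6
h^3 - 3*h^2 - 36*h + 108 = (h - 6)*(h - 3)*(h + 6)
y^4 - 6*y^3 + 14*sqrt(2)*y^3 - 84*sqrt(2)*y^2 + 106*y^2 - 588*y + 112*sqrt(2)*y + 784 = (y - 4)*(y - 2)*(y + 7*sqrt(2))^2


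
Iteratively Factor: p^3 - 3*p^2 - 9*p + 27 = (p - 3)*(p^2 - 9) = (p - 3)^2*(p + 3)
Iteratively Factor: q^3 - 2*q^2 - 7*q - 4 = (q + 1)*(q^2 - 3*q - 4) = (q + 1)^2*(q - 4)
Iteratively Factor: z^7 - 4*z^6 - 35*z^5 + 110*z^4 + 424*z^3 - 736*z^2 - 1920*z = (z - 5)*(z^6 + z^5 - 30*z^4 - 40*z^3 + 224*z^2 + 384*z) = (z - 5)*(z - 4)*(z^5 + 5*z^4 - 10*z^3 - 80*z^2 - 96*z) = (z - 5)*(z - 4)*(z + 3)*(z^4 + 2*z^3 - 16*z^2 - 32*z) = (z - 5)*(z - 4)*(z + 2)*(z + 3)*(z^3 - 16*z) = (z - 5)*(z - 4)*(z + 2)*(z + 3)*(z + 4)*(z^2 - 4*z) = (z - 5)*(z - 4)^2*(z + 2)*(z + 3)*(z + 4)*(z)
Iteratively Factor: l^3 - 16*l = (l + 4)*(l^2 - 4*l) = (l - 4)*(l + 4)*(l)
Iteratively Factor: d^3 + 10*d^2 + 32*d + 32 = (d + 4)*(d^2 + 6*d + 8) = (d + 4)^2*(d + 2)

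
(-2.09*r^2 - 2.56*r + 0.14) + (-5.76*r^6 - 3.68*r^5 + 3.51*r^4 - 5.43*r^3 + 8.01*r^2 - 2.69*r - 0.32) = -5.76*r^6 - 3.68*r^5 + 3.51*r^4 - 5.43*r^3 + 5.92*r^2 - 5.25*r - 0.18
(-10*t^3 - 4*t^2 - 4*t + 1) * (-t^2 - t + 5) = 10*t^5 + 14*t^4 - 42*t^3 - 17*t^2 - 21*t + 5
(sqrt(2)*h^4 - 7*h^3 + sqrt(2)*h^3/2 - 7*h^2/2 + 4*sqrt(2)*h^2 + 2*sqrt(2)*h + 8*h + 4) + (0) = sqrt(2)*h^4 - 7*h^3 + sqrt(2)*h^3/2 - 7*h^2/2 + 4*sqrt(2)*h^2 + 2*sqrt(2)*h + 8*h + 4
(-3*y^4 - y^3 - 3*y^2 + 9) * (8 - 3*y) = 9*y^5 - 21*y^4 + y^3 - 24*y^2 - 27*y + 72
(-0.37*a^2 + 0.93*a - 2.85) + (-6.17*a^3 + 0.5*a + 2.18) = -6.17*a^3 - 0.37*a^2 + 1.43*a - 0.67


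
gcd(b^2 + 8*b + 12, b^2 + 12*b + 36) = b + 6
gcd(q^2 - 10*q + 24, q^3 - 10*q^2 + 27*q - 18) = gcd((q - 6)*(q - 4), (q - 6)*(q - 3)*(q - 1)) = q - 6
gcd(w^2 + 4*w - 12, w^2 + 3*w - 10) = w - 2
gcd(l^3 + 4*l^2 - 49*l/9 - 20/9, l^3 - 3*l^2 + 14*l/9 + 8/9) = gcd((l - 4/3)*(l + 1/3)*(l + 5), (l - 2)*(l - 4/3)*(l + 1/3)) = l^2 - l - 4/9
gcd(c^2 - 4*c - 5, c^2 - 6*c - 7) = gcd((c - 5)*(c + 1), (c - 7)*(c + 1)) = c + 1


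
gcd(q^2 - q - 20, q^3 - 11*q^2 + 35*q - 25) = q - 5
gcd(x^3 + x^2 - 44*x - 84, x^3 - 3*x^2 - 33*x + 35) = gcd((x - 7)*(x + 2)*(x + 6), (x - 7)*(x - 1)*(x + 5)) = x - 7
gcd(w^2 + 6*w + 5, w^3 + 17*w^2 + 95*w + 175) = w + 5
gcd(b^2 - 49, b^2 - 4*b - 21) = b - 7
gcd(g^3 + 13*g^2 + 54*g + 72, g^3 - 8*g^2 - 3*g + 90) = g + 3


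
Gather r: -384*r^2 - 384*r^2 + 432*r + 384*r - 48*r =-768*r^2 + 768*r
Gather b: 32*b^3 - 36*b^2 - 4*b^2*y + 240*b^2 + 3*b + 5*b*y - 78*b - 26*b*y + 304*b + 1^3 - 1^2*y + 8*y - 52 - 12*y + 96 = 32*b^3 + b^2*(204 - 4*y) + b*(229 - 21*y) - 5*y + 45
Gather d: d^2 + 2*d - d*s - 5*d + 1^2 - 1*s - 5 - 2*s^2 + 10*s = d^2 + d*(-s - 3) - 2*s^2 + 9*s - 4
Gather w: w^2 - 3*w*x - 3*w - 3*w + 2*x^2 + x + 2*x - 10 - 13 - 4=w^2 + w*(-3*x - 6) + 2*x^2 + 3*x - 27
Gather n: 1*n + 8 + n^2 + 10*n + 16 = n^2 + 11*n + 24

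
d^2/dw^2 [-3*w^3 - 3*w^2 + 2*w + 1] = -18*w - 6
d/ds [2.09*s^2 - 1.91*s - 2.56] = 4.18*s - 1.91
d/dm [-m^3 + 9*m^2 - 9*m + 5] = -3*m^2 + 18*m - 9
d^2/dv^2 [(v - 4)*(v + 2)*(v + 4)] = 6*v + 4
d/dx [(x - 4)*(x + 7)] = 2*x + 3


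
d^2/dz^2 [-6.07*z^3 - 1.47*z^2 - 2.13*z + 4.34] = -36.42*z - 2.94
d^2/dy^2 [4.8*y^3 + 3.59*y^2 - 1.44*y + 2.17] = 28.8*y + 7.18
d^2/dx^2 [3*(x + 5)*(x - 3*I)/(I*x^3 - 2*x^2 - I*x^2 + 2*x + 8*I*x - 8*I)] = (-6*I*x^6 + x^5*(-54 - 90*I) + x^4*(-270 + 126*I) + x^3*(750 - 1434*I) + x^2*(-1926 + 324*I) + x*(792 - 5004*I) - 6312 - 576*I)/(x^9 + x^8*(-3 + 6*I) + x^7*(15 - 18*I) + x^6*(-37 + 106*I) + x^5*(132 - 270*I) + x^4*(-300 + 648*I) + x^3*(800 - 1240*I) + x^2*(-1632 + 1152*I) + x*(1536 - 384*I) - 512)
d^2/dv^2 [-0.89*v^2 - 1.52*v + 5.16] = -1.78000000000000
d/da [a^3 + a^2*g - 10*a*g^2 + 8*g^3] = 3*a^2 + 2*a*g - 10*g^2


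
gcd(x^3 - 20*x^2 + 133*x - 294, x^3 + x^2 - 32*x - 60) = x - 6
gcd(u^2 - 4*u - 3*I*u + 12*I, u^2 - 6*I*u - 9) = u - 3*I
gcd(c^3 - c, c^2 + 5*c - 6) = c - 1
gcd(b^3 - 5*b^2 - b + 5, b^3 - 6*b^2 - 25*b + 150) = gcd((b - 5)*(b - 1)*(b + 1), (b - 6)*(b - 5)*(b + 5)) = b - 5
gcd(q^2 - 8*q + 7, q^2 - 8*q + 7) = q^2 - 8*q + 7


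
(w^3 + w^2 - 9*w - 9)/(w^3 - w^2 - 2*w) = (w^2 - 9)/(w*(w - 2))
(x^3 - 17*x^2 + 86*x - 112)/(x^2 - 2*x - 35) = (x^2 - 10*x + 16)/(x + 5)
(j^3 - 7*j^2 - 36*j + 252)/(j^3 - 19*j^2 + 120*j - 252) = (j + 6)/(j - 6)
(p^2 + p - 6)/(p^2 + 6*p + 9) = (p - 2)/(p + 3)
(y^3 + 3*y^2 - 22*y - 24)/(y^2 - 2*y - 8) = (y^2 + 7*y + 6)/(y + 2)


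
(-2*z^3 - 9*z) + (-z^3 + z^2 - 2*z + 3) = -3*z^3 + z^2 - 11*z + 3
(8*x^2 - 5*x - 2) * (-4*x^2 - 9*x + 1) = -32*x^4 - 52*x^3 + 61*x^2 + 13*x - 2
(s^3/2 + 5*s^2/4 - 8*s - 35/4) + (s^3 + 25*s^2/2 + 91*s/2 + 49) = 3*s^3/2 + 55*s^2/4 + 75*s/2 + 161/4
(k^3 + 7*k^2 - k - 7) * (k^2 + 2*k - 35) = k^5 + 9*k^4 - 22*k^3 - 254*k^2 + 21*k + 245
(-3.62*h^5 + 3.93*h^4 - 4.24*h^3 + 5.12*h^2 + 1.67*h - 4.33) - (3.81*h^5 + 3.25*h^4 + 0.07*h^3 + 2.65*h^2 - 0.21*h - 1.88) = -7.43*h^5 + 0.68*h^4 - 4.31*h^3 + 2.47*h^2 + 1.88*h - 2.45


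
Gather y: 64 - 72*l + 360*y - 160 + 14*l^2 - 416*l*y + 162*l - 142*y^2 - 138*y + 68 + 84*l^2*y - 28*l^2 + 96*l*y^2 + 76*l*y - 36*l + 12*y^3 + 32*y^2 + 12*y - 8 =-14*l^2 + 54*l + 12*y^3 + y^2*(96*l - 110) + y*(84*l^2 - 340*l + 234) - 36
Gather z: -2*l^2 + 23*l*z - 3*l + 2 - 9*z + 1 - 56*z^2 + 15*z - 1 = -2*l^2 - 3*l - 56*z^2 + z*(23*l + 6) + 2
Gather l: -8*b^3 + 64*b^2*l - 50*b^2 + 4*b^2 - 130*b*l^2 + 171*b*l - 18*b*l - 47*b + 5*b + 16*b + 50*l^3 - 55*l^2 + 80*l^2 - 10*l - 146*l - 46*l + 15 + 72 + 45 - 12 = -8*b^3 - 46*b^2 - 26*b + 50*l^3 + l^2*(25 - 130*b) + l*(64*b^2 + 153*b - 202) + 120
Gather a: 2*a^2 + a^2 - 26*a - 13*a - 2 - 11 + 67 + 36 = 3*a^2 - 39*a + 90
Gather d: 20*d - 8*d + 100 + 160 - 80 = 12*d + 180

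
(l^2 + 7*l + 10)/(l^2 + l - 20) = (l + 2)/(l - 4)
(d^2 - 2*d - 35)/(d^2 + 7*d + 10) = (d - 7)/(d + 2)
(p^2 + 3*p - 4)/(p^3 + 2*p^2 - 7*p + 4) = 1/(p - 1)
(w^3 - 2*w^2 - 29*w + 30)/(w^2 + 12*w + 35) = (w^2 - 7*w + 6)/(w + 7)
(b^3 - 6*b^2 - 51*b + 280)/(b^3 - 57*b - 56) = (b - 5)/(b + 1)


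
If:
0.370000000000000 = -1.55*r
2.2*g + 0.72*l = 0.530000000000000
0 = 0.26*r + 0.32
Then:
No Solution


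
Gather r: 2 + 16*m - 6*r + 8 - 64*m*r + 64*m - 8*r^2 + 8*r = 80*m - 8*r^2 + r*(2 - 64*m) + 10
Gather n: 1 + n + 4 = n + 5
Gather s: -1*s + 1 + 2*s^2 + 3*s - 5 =2*s^2 + 2*s - 4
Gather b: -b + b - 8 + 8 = 0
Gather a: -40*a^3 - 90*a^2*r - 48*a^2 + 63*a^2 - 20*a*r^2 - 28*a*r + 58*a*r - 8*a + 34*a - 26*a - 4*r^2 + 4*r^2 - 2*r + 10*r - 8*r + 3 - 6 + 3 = -40*a^3 + a^2*(15 - 90*r) + a*(-20*r^2 + 30*r)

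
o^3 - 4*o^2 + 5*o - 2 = (o - 2)*(o - 1)^2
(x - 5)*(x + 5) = x^2 - 25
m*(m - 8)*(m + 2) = m^3 - 6*m^2 - 16*m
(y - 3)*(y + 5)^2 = y^3 + 7*y^2 - 5*y - 75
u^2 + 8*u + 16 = (u + 4)^2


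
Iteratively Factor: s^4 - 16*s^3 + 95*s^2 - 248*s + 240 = (s - 5)*(s^3 - 11*s^2 + 40*s - 48) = (s - 5)*(s - 3)*(s^2 - 8*s + 16) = (s - 5)*(s - 4)*(s - 3)*(s - 4)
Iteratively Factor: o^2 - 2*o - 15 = (o + 3)*(o - 5)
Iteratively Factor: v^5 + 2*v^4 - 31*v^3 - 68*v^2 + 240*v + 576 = (v + 3)*(v^4 - v^3 - 28*v^2 + 16*v + 192) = (v + 3)^2*(v^3 - 4*v^2 - 16*v + 64) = (v - 4)*(v + 3)^2*(v^2 - 16) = (v - 4)^2*(v + 3)^2*(v + 4)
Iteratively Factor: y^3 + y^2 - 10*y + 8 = (y - 2)*(y^2 + 3*y - 4) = (y - 2)*(y - 1)*(y + 4)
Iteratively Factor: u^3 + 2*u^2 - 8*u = (u)*(u^2 + 2*u - 8) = u*(u - 2)*(u + 4)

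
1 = 1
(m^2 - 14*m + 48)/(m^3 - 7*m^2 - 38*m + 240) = (m - 6)/(m^2 + m - 30)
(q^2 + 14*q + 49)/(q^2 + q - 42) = (q + 7)/(q - 6)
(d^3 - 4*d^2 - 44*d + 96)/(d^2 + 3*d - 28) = (d^3 - 4*d^2 - 44*d + 96)/(d^2 + 3*d - 28)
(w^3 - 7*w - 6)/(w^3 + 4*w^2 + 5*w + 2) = (w - 3)/(w + 1)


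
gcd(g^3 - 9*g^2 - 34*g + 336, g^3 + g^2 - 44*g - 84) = g^2 - g - 42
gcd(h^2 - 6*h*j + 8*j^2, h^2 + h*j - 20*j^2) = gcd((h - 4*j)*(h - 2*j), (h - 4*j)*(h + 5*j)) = h - 4*j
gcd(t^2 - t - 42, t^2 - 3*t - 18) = 1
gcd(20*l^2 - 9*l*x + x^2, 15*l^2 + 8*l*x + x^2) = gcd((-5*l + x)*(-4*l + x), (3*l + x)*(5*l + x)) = 1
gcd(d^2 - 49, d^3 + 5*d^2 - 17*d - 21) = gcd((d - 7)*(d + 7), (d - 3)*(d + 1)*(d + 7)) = d + 7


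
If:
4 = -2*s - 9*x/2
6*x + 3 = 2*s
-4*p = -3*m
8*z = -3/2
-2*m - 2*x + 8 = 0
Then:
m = 14/3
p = 7/2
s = -1/2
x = -2/3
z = -3/16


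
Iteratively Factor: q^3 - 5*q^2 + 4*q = (q - 4)*(q^2 - q) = (q - 4)*(q - 1)*(q)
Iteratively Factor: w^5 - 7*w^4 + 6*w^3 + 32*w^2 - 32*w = (w)*(w^4 - 7*w^3 + 6*w^2 + 32*w - 32) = w*(w + 2)*(w^3 - 9*w^2 + 24*w - 16) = w*(w - 1)*(w + 2)*(w^2 - 8*w + 16) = w*(w - 4)*(w - 1)*(w + 2)*(w - 4)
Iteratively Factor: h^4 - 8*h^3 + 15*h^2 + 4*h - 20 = (h - 5)*(h^3 - 3*h^2 + 4) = (h - 5)*(h - 2)*(h^2 - h - 2) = (h - 5)*(h - 2)*(h + 1)*(h - 2)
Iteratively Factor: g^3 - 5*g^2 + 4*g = (g - 4)*(g^2 - g) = g*(g - 4)*(g - 1)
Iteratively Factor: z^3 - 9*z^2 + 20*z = (z - 4)*(z^2 - 5*z) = (z - 5)*(z - 4)*(z)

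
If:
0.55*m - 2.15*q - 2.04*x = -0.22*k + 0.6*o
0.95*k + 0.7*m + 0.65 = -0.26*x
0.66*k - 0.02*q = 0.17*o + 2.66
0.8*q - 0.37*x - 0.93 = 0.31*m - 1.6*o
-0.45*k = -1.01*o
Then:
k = 4.40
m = -7.87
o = 1.96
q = -4.59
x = 2.62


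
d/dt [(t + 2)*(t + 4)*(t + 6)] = 3*t^2 + 24*t + 44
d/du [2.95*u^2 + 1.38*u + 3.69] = 5.9*u + 1.38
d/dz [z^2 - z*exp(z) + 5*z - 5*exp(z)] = -z*exp(z) + 2*z - 6*exp(z) + 5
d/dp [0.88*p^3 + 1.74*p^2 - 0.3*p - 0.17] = 2.64*p^2 + 3.48*p - 0.3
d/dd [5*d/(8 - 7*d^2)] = 5*(7*d^2 + 8)/(7*d^2 - 8)^2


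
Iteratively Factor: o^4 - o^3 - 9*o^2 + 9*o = (o)*(o^3 - o^2 - 9*o + 9) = o*(o + 3)*(o^2 - 4*o + 3) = o*(o - 1)*(o + 3)*(o - 3)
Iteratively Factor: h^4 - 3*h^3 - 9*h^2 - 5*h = (h - 5)*(h^3 + 2*h^2 + h) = (h - 5)*(h + 1)*(h^2 + h) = h*(h - 5)*(h + 1)*(h + 1)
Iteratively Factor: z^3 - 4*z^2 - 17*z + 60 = (z - 5)*(z^2 + z - 12) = (z - 5)*(z + 4)*(z - 3)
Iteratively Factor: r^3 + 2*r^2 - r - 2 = (r - 1)*(r^2 + 3*r + 2) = (r - 1)*(r + 1)*(r + 2)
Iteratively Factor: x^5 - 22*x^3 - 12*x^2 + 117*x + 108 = (x + 3)*(x^4 - 3*x^3 - 13*x^2 + 27*x + 36) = (x + 1)*(x + 3)*(x^3 - 4*x^2 - 9*x + 36) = (x - 4)*(x + 1)*(x + 3)*(x^2 - 9) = (x - 4)*(x - 3)*(x + 1)*(x + 3)*(x + 3)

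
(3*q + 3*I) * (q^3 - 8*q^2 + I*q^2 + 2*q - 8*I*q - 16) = 3*q^4 - 24*q^3 + 6*I*q^3 + 3*q^2 - 48*I*q^2 - 24*q + 6*I*q - 48*I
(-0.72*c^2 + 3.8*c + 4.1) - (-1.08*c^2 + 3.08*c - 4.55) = 0.36*c^2 + 0.72*c + 8.65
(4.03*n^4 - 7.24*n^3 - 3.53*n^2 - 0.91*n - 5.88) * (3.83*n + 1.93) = 15.4349*n^5 - 19.9513*n^4 - 27.4931*n^3 - 10.2982*n^2 - 24.2767*n - 11.3484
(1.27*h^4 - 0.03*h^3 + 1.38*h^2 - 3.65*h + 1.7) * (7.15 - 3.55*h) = -4.5085*h^5 + 9.187*h^4 - 5.1135*h^3 + 22.8245*h^2 - 32.1325*h + 12.155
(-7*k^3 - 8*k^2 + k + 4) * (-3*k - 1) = 21*k^4 + 31*k^3 + 5*k^2 - 13*k - 4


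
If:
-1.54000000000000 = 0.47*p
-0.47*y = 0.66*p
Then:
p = -3.28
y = 4.60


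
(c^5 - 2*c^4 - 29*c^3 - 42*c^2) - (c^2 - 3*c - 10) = c^5 - 2*c^4 - 29*c^3 - 43*c^2 + 3*c + 10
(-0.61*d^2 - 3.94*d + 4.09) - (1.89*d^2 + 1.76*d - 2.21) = -2.5*d^2 - 5.7*d + 6.3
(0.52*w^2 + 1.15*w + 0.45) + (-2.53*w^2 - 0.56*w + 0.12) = -2.01*w^2 + 0.59*w + 0.57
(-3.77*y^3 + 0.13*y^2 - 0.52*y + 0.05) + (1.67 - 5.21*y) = -3.77*y^3 + 0.13*y^2 - 5.73*y + 1.72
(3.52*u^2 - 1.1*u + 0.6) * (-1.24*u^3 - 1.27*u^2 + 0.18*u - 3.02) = -4.3648*u^5 - 3.1064*u^4 + 1.2866*u^3 - 11.5904*u^2 + 3.43*u - 1.812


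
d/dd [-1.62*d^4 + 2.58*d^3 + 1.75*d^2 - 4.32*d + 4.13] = -6.48*d^3 + 7.74*d^2 + 3.5*d - 4.32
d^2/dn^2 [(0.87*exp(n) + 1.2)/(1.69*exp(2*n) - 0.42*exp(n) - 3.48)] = (2.484807*exp(4*n) + 14.326806*exp(3*n) + 28.144584*exp(2*n) + 27.169848*exp(n) + 8.782128)*exp(n)/(4.826809*exp(6*n) - 3.598686*exp(5*n) - 28.923336*exp(4*n) + 14.746536*exp(3*n) + 59.558112*exp(2*n) - 15.259104*exp(n) - 42.144192)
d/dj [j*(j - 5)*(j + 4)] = 3*j^2 - 2*j - 20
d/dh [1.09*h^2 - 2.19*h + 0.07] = 2.18*h - 2.19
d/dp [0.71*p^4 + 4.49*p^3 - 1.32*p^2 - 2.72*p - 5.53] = 2.84*p^3 + 13.47*p^2 - 2.64*p - 2.72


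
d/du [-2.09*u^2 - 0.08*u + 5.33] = -4.18*u - 0.08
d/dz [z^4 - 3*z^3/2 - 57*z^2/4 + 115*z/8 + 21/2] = 4*z^3 - 9*z^2/2 - 57*z/2 + 115/8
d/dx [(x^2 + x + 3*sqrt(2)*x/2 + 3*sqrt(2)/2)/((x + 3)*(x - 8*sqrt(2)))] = (-19*sqrt(2)*x^2 + 4*x^2 - 102*sqrt(2)*x - 96 - 57*sqrt(2))/(2*(x^4 - 16*sqrt(2)*x^3 + 6*x^3 - 96*sqrt(2)*x^2 + 137*x^2 - 144*sqrt(2)*x + 768*x + 1152))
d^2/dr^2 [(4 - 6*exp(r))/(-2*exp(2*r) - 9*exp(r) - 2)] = (24*exp(4*r) - 172*exp(3*r) - 360*exp(2*r) - 368*exp(r) + 96)*exp(r)/(8*exp(6*r) + 108*exp(5*r) + 510*exp(4*r) + 945*exp(3*r) + 510*exp(2*r) + 108*exp(r) + 8)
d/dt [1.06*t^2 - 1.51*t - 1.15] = 2.12*t - 1.51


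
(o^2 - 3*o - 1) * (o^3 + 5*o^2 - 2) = o^5 + 2*o^4 - 16*o^3 - 7*o^2 + 6*o + 2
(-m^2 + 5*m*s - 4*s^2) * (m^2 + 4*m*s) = -m^4 + m^3*s + 16*m^2*s^2 - 16*m*s^3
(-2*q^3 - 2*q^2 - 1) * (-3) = 6*q^3 + 6*q^2 + 3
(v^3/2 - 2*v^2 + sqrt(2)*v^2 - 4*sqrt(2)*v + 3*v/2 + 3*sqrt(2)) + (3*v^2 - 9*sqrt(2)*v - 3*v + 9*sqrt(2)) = v^3/2 + v^2 + sqrt(2)*v^2 - 13*sqrt(2)*v - 3*v/2 + 12*sqrt(2)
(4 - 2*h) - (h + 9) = -3*h - 5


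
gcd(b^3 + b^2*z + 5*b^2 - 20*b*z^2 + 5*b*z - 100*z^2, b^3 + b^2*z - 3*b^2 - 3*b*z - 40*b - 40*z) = b + 5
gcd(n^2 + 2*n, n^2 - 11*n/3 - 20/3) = 1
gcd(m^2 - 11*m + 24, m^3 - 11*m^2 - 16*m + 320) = m - 8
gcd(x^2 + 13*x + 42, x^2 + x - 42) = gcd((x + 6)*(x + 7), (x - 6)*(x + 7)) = x + 7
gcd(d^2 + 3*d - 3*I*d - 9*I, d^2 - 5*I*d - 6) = d - 3*I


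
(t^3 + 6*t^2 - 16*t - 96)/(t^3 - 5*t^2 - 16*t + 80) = (t + 6)/(t - 5)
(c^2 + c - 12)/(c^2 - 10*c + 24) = (c^2 + c - 12)/(c^2 - 10*c + 24)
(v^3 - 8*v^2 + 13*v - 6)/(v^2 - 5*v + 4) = (v^2 - 7*v + 6)/(v - 4)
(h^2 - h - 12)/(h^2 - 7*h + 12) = (h + 3)/(h - 3)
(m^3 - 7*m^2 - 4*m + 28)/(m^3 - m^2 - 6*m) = (m^2 - 9*m + 14)/(m*(m - 3))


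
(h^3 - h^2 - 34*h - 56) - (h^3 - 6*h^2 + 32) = 5*h^2 - 34*h - 88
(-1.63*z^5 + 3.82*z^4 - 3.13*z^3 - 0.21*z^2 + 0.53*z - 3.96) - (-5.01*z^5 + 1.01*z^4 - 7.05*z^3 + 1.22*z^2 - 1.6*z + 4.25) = 3.38*z^5 + 2.81*z^4 + 3.92*z^3 - 1.43*z^2 + 2.13*z - 8.21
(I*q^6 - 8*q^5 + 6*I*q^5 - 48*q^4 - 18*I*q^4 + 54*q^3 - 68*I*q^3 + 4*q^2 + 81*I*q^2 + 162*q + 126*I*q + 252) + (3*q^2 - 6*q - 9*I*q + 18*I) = I*q^6 - 8*q^5 + 6*I*q^5 - 48*q^4 - 18*I*q^4 + 54*q^3 - 68*I*q^3 + 7*q^2 + 81*I*q^2 + 156*q + 117*I*q + 252 + 18*I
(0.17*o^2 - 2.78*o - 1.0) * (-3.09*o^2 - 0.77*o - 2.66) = -0.5253*o^4 + 8.4593*o^3 + 4.7784*o^2 + 8.1648*o + 2.66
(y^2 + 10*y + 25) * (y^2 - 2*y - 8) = y^4 + 8*y^3 - 3*y^2 - 130*y - 200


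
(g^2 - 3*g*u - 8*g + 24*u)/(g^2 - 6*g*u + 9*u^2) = (8 - g)/(-g + 3*u)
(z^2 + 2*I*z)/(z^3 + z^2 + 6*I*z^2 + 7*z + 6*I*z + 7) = z*(z + 2*I)/(z^3 + z^2*(1 + 6*I) + z*(7 + 6*I) + 7)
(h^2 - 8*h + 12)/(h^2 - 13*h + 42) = (h - 2)/(h - 7)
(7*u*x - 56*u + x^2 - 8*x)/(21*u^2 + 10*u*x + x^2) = (x - 8)/(3*u + x)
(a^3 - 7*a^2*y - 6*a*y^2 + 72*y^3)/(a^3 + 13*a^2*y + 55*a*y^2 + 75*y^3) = (a^2 - 10*a*y + 24*y^2)/(a^2 + 10*a*y + 25*y^2)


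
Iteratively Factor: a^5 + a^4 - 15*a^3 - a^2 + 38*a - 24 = (a - 3)*(a^4 + 4*a^3 - 3*a^2 - 10*a + 8) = (a - 3)*(a - 1)*(a^3 + 5*a^2 + 2*a - 8) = (a - 3)*(a - 1)*(a + 2)*(a^2 + 3*a - 4) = (a - 3)*(a - 1)^2*(a + 2)*(a + 4)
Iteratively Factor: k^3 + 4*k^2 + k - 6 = (k - 1)*(k^2 + 5*k + 6) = (k - 1)*(k + 2)*(k + 3)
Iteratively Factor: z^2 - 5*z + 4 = (z - 1)*(z - 4)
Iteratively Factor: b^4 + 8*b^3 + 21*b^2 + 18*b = (b)*(b^3 + 8*b^2 + 21*b + 18) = b*(b + 3)*(b^2 + 5*b + 6) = b*(b + 3)^2*(b + 2)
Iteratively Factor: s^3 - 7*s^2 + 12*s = (s - 4)*(s^2 - 3*s) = (s - 4)*(s - 3)*(s)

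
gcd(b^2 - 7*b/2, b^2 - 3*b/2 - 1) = 1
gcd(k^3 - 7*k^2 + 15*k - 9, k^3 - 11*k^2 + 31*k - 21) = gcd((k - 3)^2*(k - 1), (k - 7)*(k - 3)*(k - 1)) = k^2 - 4*k + 3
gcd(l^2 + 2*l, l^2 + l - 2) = l + 2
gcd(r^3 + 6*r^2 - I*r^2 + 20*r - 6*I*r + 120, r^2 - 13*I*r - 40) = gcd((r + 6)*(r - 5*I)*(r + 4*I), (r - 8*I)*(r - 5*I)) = r - 5*I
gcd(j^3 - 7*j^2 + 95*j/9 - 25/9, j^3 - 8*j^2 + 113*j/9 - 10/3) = j^2 - 2*j + 5/9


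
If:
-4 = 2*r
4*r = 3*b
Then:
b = -8/3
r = -2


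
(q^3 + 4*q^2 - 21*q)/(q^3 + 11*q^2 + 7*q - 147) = q/(q + 7)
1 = 1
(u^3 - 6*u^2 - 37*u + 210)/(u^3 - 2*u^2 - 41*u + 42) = (u - 5)/(u - 1)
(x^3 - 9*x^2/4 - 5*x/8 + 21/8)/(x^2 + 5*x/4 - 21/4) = (2*x^2 - x - 3)/(2*(x + 3))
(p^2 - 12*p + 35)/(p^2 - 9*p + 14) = (p - 5)/(p - 2)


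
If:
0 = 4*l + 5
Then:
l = -5/4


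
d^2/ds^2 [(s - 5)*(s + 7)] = 2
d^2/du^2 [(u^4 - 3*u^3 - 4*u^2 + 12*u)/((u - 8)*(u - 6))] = 2*(u^6 - 42*u^5 + 732*u^4 - 5864*u^3 + 20448*u^2 - 22464*u - 1152)/(u^6 - 42*u^5 + 732*u^4 - 6776*u^3 + 35136*u^2 - 96768*u + 110592)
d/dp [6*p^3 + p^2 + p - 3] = 18*p^2 + 2*p + 1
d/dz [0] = 0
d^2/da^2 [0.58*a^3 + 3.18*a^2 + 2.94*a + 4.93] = 3.48*a + 6.36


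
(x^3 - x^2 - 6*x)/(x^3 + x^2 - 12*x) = (x + 2)/(x + 4)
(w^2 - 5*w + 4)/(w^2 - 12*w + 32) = (w - 1)/(w - 8)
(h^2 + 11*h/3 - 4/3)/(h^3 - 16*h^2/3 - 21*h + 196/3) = (3*h - 1)/(3*h^2 - 28*h + 49)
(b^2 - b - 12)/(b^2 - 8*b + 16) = (b + 3)/(b - 4)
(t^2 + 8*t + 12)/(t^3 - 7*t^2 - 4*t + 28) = (t + 6)/(t^2 - 9*t + 14)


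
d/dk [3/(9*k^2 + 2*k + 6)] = 6*(-9*k - 1)/(9*k^2 + 2*k + 6)^2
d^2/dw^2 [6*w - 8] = 0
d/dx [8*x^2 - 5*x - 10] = 16*x - 5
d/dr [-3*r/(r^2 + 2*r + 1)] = 3*(r - 1)/(r^3 + 3*r^2 + 3*r + 1)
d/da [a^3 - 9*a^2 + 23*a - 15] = 3*a^2 - 18*a + 23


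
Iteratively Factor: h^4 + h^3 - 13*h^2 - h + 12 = (h + 1)*(h^3 - 13*h + 12) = (h - 1)*(h + 1)*(h^2 + h - 12) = (h - 1)*(h + 1)*(h + 4)*(h - 3)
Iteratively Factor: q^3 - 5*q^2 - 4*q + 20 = (q - 5)*(q^2 - 4) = (q - 5)*(q + 2)*(q - 2)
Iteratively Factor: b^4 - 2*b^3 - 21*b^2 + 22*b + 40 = (b + 4)*(b^3 - 6*b^2 + 3*b + 10) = (b - 2)*(b + 4)*(b^2 - 4*b - 5) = (b - 5)*(b - 2)*(b + 4)*(b + 1)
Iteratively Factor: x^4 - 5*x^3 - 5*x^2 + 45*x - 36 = (x + 3)*(x^3 - 8*x^2 + 19*x - 12) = (x - 4)*(x + 3)*(x^2 - 4*x + 3) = (x - 4)*(x - 3)*(x + 3)*(x - 1)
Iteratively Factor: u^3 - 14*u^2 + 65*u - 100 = (u - 5)*(u^2 - 9*u + 20) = (u - 5)*(u - 4)*(u - 5)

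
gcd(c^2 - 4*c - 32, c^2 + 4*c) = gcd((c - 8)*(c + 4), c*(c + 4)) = c + 4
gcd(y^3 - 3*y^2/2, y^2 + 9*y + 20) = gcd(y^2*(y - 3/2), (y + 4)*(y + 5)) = 1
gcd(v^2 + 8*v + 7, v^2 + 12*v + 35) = v + 7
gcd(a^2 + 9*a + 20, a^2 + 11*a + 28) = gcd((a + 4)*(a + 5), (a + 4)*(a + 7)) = a + 4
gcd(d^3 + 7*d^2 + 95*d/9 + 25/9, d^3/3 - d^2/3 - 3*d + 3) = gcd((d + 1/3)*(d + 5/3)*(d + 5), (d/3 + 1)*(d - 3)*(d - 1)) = 1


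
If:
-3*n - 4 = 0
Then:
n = -4/3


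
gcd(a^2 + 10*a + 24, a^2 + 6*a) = a + 6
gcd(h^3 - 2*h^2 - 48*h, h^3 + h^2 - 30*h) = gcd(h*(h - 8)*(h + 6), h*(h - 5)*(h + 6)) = h^2 + 6*h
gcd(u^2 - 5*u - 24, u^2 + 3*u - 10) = 1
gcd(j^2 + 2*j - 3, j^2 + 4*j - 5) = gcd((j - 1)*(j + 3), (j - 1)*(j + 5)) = j - 1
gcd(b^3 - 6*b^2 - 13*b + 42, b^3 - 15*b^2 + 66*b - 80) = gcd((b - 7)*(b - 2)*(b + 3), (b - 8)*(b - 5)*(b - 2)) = b - 2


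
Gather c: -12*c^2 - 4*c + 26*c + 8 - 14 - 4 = -12*c^2 + 22*c - 10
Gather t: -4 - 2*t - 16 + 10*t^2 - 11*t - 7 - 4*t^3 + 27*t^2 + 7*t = -4*t^3 + 37*t^2 - 6*t - 27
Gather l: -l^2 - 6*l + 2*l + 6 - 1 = -l^2 - 4*l + 5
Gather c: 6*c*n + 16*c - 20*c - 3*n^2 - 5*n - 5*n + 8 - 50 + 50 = c*(6*n - 4) - 3*n^2 - 10*n + 8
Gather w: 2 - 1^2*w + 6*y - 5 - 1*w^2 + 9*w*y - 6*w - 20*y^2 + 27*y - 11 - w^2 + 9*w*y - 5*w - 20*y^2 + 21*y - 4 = -2*w^2 + w*(18*y - 12) - 40*y^2 + 54*y - 18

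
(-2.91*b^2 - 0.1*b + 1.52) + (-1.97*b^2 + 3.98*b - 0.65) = -4.88*b^2 + 3.88*b + 0.87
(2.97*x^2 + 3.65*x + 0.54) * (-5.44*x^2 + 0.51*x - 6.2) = -16.1568*x^4 - 18.3413*x^3 - 19.4901*x^2 - 22.3546*x - 3.348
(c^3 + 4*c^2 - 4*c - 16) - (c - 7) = c^3 + 4*c^2 - 5*c - 9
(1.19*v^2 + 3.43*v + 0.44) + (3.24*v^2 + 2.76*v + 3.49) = 4.43*v^2 + 6.19*v + 3.93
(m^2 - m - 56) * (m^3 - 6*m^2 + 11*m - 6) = m^5 - 7*m^4 - 39*m^3 + 319*m^2 - 610*m + 336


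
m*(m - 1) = m^2 - m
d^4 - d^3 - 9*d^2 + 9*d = d*(d - 3)*(d - 1)*(d + 3)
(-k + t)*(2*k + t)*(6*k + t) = -12*k^3 + 4*k^2*t + 7*k*t^2 + t^3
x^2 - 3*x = x*(x - 3)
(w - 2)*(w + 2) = w^2 - 4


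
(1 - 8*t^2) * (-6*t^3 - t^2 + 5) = 48*t^5 + 8*t^4 - 6*t^3 - 41*t^2 + 5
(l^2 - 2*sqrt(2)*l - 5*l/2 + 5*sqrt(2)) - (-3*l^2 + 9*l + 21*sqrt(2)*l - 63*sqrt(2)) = 4*l^2 - 23*sqrt(2)*l - 23*l/2 + 68*sqrt(2)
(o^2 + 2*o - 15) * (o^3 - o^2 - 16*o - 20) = o^5 + o^4 - 33*o^3 - 37*o^2 + 200*o + 300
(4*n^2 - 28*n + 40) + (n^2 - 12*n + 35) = 5*n^2 - 40*n + 75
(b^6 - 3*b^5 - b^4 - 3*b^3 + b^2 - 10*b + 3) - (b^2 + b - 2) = b^6 - 3*b^5 - b^4 - 3*b^3 - 11*b + 5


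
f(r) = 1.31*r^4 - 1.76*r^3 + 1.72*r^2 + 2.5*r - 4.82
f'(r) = 5.24*r^3 - 5.28*r^2 + 3.44*r + 2.5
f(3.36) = 123.20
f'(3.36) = 153.22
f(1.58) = 4.65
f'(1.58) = 15.42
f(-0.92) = -3.36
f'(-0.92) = -9.21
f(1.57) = 4.49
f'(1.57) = 15.16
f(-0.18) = -5.20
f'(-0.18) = 1.68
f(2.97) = 73.60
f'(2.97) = 103.42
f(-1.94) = 28.21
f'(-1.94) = -62.30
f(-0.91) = -3.45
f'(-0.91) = -8.95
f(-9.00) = 9989.95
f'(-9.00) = -4276.10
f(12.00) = 24395.74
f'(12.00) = 8338.18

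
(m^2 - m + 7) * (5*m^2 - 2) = 5*m^4 - 5*m^3 + 33*m^2 + 2*m - 14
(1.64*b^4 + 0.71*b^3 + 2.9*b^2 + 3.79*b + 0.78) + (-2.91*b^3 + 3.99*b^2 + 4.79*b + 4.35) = 1.64*b^4 - 2.2*b^3 + 6.89*b^2 + 8.58*b + 5.13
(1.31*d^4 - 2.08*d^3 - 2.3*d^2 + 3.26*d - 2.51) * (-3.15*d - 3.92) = -4.1265*d^5 + 1.4168*d^4 + 15.3986*d^3 - 1.253*d^2 - 4.8727*d + 9.8392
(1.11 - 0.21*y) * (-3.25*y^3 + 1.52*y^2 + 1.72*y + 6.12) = 0.6825*y^4 - 3.9267*y^3 + 1.326*y^2 + 0.624*y + 6.7932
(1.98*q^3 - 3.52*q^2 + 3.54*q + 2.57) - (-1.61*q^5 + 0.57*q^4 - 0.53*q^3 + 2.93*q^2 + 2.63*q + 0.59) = 1.61*q^5 - 0.57*q^4 + 2.51*q^3 - 6.45*q^2 + 0.91*q + 1.98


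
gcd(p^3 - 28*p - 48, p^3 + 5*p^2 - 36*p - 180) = p - 6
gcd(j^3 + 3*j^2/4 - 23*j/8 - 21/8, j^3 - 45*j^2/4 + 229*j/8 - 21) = j - 7/4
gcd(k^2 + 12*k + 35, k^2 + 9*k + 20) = k + 5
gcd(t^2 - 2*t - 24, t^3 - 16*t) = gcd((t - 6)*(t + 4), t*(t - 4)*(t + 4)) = t + 4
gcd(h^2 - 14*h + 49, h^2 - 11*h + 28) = h - 7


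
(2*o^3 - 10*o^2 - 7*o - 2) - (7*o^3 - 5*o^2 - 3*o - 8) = -5*o^3 - 5*o^2 - 4*o + 6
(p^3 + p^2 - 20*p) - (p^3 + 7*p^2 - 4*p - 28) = -6*p^2 - 16*p + 28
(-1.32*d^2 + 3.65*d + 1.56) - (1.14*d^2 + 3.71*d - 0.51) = -2.46*d^2 - 0.0600000000000001*d + 2.07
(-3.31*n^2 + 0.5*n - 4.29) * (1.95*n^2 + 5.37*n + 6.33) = -6.4545*n^4 - 16.7997*n^3 - 26.6328*n^2 - 19.8723*n - 27.1557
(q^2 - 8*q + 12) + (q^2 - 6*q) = 2*q^2 - 14*q + 12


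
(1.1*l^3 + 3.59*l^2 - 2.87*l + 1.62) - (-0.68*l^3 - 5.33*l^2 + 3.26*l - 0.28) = 1.78*l^3 + 8.92*l^2 - 6.13*l + 1.9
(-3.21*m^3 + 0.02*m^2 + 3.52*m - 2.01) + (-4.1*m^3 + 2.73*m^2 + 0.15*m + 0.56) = -7.31*m^3 + 2.75*m^2 + 3.67*m - 1.45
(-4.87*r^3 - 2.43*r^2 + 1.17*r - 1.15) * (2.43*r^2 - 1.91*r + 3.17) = -11.8341*r^5 + 3.3968*r^4 - 7.9535*r^3 - 12.7323*r^2 + 5.9054*r - 3.6455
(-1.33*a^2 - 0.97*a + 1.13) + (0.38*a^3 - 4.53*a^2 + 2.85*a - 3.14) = 0.38*a^3 - 5.86*a^2 + 1.88*a - 2.01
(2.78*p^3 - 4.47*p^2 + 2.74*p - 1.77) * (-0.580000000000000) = -1.6124*p^3 + 2.5926*p^2 - 1.5892*p + 1.0266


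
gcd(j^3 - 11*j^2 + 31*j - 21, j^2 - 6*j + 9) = j - 3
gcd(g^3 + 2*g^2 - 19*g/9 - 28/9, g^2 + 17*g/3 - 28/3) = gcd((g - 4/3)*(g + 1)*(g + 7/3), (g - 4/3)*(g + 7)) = g - 4/3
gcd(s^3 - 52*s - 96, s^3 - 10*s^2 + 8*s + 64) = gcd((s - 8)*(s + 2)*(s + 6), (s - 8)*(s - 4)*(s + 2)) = s^2 - 6*s - 16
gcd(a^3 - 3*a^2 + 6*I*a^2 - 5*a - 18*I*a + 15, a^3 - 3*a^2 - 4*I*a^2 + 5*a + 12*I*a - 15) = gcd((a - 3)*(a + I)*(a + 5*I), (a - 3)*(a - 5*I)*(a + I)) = a^2 + a*(-3 + I) - 3*I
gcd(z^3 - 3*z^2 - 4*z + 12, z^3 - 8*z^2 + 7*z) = 1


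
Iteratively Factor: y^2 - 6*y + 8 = (y - 4)*(y - 2)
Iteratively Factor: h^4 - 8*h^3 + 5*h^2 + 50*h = (h - 5)*(h^3 - 3*h^2 - 10*h) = (h - 5)^2*(h^2 + 2*h) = h*(h - 5)^2*(h + 2)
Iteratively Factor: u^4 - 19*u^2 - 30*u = (u + 3)*(u^3 - 3*u^2 - 10*u) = (u + 2)*(u + 3)*(u^2 - 5*u) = (u - 5)*(u + 2)*(u + 3)*(u)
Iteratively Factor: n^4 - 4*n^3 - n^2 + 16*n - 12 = (n - 1)*(n^3 - 3*n^2 - 4*n + 12) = (n - 2)*(n - 1)*(n^2 - n - 6) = (n - 3)*(n - 2)*(n - 1)*(n + 2)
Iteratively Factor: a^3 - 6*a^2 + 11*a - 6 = (a - 3)*(a^2 - 3*a + 2) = (a - 3)*(a - 2)*(a - 1)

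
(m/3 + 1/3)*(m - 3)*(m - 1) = m^3/3 - m^2 - m/3 + 1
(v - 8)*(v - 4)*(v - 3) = v^3 - 15*v^2 + 68*v - 96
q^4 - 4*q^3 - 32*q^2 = q^2*(q - 8)*(q + 4)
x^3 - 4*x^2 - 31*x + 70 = (x - 7)*(x - 2)*(x + 5)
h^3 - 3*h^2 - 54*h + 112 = (h - 8)*(h - 2)*(h + 7)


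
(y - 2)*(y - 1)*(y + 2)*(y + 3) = y^4 + 2*y^3 - 7*y^2 - 8*y + 12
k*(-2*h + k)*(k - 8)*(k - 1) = -2*h*k^3 + 18*h*k^2 - 16*h*k + k^4 - 9*k^3 + 8*k^2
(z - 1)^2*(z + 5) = z^3 + 3*z^2 - 9*z + 5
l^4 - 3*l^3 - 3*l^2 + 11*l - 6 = (l - 3)*(l - 1)^2*(l + 2)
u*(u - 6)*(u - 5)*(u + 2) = u^4 - 9*u^3 + 8*u^2 + 60*u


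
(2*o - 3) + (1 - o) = o - 2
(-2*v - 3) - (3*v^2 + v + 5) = -3*v^2 - 3*v - 8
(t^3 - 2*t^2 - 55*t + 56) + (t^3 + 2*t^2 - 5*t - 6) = 2*t^3 - 60*t + 50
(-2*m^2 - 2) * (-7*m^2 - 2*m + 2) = 14*m^4 + 4*m^3 + 10*m^2 + 4*m - 4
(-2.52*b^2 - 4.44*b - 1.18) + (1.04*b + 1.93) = -2.52*b^2 - 3.4*b + 0.75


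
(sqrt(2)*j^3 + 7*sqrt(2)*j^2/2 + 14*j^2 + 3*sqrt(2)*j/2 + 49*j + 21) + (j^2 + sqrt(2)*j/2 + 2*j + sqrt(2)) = sqrt(2)*j^3 + 7*sqrt(2)*j^2/2 + 15*j^2 + 2*sqrt(2)*j + 51*j + sqrt(2) + 21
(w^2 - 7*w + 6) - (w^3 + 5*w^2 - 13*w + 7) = -w^3 - 4*w^2 + 6*w - 1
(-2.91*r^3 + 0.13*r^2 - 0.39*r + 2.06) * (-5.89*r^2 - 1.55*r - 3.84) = 17.1399*r^5 + 3.7448*r^4 + 13.27*r^3 - 12.0281*r^2 - 1.6954*r - 7.9104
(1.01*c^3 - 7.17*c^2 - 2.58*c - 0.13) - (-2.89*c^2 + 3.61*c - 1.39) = 1.01*c^3 - 4.28*c^2 - 6.19*c + 1.26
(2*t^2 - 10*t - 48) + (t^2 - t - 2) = 3*t^2 - 11*t - 50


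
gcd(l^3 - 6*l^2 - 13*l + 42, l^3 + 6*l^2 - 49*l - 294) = l - 7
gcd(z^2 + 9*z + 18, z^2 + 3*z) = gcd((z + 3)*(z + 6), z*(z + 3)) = z + 3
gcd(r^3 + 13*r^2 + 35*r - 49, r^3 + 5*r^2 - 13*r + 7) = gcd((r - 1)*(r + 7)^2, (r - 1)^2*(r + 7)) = r^2 + 6*r - 7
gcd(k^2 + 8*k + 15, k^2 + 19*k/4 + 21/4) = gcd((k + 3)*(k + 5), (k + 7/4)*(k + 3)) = k + 3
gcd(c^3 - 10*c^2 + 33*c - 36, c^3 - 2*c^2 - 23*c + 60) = c^2 - 7*c + 12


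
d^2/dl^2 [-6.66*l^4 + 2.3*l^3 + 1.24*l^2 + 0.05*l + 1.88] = -79.92*l^2 + 13.8*l + 2.48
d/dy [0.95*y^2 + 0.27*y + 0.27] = 1.9*y + 0.27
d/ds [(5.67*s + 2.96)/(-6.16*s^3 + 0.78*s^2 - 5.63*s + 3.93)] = (69.8544*s^3 + 50.2782*s^2 - 4.6176*s + 38.9479)/(37.9456*s^6 - 9.6096*s^5 + 69.97*s^4 - 57.2004*s^3 + 37.8277*s^2 - 44.2518*s + 15.4449)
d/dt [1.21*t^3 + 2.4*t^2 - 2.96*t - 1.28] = 3.63*t^2 + 4.8*t - 2.96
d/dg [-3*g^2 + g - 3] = 1 - 6*g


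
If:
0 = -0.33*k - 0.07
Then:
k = -0.21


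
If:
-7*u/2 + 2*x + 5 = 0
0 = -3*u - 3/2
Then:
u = -1/2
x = -27/8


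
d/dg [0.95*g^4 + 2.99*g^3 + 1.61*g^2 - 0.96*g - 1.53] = 3.8*g^3 + 8.97*g^2 + 3.22*g - 0.96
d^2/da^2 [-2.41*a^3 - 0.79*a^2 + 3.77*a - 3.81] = -14.46*a - 1.58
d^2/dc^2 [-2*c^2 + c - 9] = -4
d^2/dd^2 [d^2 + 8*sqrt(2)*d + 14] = 2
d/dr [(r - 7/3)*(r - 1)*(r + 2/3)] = 3*r^2 - 16*r/3 + 1/9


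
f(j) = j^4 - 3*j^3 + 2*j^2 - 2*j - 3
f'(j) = 4*j^3 - 9*j^2 + 4*j - 2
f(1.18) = -5.57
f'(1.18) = -3.24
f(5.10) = 317.39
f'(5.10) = 314.91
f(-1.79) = 34.46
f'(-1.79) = -60.94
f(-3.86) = 429.05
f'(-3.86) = -381.59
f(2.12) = -6.64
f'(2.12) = 4.14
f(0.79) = -4.42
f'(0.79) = -2.48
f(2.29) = -5.62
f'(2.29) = 8.00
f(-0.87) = 2.80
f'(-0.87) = -14.93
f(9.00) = 4515.00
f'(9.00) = 2221.00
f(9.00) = 4515.00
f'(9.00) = 2221.00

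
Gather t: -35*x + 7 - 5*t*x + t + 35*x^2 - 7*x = t*(1 - 5*x) + 35*x^2 - 42*x + 7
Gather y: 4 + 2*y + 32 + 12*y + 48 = 14*y + 84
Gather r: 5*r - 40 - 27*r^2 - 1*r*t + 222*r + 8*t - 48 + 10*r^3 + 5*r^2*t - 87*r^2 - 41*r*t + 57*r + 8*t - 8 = 10*r^3 + r^2*(5*t - 114) + r*(284 - 42*t) + 16*t - 96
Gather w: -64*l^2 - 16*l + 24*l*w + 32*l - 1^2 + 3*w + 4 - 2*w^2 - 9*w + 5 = -64*l^2 + 16*l - 2*w^2 + w*(24*l - 6) + 8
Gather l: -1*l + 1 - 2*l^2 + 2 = -2*l^2 - l + 3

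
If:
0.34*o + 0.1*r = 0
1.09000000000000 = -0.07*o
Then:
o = -15.57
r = 52.94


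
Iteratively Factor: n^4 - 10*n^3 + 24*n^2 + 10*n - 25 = (n - 5)*(n^3 - 5*n^2 - n + 5) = (n - 5)*(n + 1)*(n^2 - 6*n + 5) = (n - 5)^2*(n + 1)*(n - 1)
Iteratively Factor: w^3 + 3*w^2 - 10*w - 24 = (w - 3)*(w^2 + 6*w + 8) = (w - 3)*(w + 4)*(w + 2)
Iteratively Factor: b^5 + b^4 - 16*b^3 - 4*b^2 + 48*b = (b)*(b^4 + b^3 - 16*b^2 - 4*b + 48) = b*(b - 2)*(b^3 + 3*b^2 - 10*b - 24) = b*(b - 3)*(b - 2)*(b^2 + 6*b + 8) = b*(b - 3)*(b - 2)*(b + 4)*(b + 2)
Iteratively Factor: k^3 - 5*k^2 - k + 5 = (k - 1)*(k^2 - 4*k - 5) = (k - 1)*(k + 1)*(k - 5)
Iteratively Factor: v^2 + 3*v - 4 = (v - 1)*(v + 4)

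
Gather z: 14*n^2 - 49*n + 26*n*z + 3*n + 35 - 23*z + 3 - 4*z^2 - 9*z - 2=14*n^2 - 46*n - 4*z^2 + z*(26*n - 32) + 36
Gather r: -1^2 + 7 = 6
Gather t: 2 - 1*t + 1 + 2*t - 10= t - 7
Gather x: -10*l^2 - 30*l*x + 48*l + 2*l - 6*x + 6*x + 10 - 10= -10*l^2 - 30*l*x + 50*l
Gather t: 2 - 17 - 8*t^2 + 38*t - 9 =-8*t^2 + 38*t - 24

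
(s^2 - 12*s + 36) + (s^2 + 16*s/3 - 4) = 2*s^2 - 20*s/3 + 32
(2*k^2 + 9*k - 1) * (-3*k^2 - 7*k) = -6*k^4 - 41*k^3 - 60*k^2 + 7*k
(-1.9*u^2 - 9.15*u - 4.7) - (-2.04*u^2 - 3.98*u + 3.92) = 0.14*u^2 - 5.17*u - 8.62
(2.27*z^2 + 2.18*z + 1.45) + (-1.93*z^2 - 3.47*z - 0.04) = 0.34*z^2 - 1.29*z + 1.41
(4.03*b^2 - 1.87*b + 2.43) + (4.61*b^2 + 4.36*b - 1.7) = 8.64*b^2 + 2.49*b + 0.73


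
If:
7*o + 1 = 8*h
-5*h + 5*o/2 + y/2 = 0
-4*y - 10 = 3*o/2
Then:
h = -59/88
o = -10/11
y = -95/44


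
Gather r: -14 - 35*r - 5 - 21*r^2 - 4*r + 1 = -21*r^2 - 39*r - 18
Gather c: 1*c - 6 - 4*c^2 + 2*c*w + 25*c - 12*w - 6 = -4*c^2 + c*(2*w + 26) - 12*w - 12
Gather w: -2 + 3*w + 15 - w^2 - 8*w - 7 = -w^2 - 5*w + 6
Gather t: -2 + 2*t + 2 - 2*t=0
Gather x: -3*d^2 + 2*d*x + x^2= -3*d^2 + 2*d*x + x^2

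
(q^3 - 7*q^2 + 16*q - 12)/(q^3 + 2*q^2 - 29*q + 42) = (q - 2)/(q + 7)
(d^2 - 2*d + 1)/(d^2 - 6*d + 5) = (d - 1)/(d - 5)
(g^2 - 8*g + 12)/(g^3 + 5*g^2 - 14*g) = (g - 6)/(g*(g + 7))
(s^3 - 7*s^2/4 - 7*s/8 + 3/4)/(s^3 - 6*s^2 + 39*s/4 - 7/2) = (4*s + 3)/(2*(2*s - 7))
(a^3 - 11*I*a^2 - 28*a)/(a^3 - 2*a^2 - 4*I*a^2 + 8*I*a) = (a - 7*I)/(a - 2)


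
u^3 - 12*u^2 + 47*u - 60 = (u - 5)*(u - 4)*(u - 3)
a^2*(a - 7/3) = a^3 - 7*a^2/3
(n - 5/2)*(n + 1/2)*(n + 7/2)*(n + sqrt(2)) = n^4 + sqrt(2)*n^3 + 3*n^3/2 - 33*n^2/4 + 3*sqrt(2)*n^2/2 - 33*sqrt(2)*n/4 - 35*n/8 - 35*sqrt(2)/8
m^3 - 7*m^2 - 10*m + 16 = (m - 8)*(m - 1)*(m + 2)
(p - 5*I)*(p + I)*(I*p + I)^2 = -p^4 - 2*p^3 + 4*I*p^3 - 6*p^2 + 8*I*p^2 - 10*p + 4*I*p - 5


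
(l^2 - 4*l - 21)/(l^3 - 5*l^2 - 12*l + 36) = (l - 7)/(l^2 - 8*l + 12)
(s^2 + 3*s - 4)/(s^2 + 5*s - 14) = (s^2 + 3*s - 4)/(s^2 + 5*s - 14)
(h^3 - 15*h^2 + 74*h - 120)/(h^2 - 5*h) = h - 10 + 24/h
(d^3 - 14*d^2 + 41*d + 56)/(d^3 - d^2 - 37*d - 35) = (d - 8)/(d + 5)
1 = 1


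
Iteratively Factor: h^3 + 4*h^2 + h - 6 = (h + 3)*(h^2 + h - 2) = (h + 2)*(h + 3)*(h - 1)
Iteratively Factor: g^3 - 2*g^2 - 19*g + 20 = (g - 1)*(g^2 - g - 20) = (g - 5)*(g - 1)*(g + 4)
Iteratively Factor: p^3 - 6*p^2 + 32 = (p - 4)*(p^2 - 2*p - 8) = (p - 4)^2*(p + 2)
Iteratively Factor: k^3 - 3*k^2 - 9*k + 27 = (k - 3)*(k^2 - 9) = (k - 3)*(k + 3)*(k - 3)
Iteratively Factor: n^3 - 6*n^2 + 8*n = (n)*(n^2 - 6*n + 8) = n*(n - 4)*(n - 2)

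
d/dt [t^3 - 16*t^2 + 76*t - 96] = 3*t^2 - 32*t + 76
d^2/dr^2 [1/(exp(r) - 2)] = (exp(r) + 2)*exp(r)/(exp(r) - 2)^3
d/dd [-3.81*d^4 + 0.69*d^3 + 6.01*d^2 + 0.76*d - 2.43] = -15.24*d^3 + 2.07*d^2 + 12.02*d + 0.76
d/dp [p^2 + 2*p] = 2*p + 2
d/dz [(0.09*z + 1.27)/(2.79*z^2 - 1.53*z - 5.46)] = (-0.2511*z^2 - 7.0866*z + 1.4517)/(7.7841*z^4 - 8.5374*z^3 - 28.1259*z^2 + 16.7076*z + 29.8116)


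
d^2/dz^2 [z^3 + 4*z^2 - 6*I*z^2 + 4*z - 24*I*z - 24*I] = 6*z + 8 - 12*I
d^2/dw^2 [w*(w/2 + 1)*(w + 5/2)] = 3*w + 9/2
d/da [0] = 0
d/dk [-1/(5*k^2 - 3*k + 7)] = (10*k - 3)/(5*k^2 - 3*k + 7)^2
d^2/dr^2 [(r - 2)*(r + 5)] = 2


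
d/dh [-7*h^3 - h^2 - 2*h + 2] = -21*h^2 - 2*h - 2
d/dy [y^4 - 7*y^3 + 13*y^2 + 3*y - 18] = 4*y^3 - 21*y^2 + 26*y + 3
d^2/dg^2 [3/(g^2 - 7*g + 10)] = 6*(-g^2 + 7*g + (2*g - 7)^2 - 10)/(g^2 - 7*g + 10)^3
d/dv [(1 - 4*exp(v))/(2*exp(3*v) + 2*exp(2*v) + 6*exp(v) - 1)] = 2*(8*exp(3*v) + exp(2*v) - 2*exp(v) - 1)*exp(v)/(4*exp(6*v) + 8*exp(5*v) + 28*exp(4*v) + 20*exp(3*v) + 32*exp(2*v) - 12*exp(v) + 1)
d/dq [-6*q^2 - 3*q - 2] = -12*q - 3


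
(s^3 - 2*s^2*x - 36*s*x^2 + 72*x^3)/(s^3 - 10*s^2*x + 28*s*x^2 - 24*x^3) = (-s - 6*x)/(-s + 2*x)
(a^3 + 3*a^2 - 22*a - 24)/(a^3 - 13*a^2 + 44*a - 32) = (a^2 + 7*a + 6)/(a^2 - 9*a + 8)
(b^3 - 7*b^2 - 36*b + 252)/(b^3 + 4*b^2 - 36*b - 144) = (b - 7)/(b + 4)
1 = 1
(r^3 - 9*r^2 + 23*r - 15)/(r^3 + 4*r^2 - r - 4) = (r^2 - 8*r + 15)/(r^2 + 5*r + 4)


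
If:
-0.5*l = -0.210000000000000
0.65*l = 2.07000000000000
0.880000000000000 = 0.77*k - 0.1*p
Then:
No Solution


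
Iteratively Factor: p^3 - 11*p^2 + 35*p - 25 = (p - 5)*(p^2 - 6*p + 5) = (p - 5)*(p - 1)*(p - 5)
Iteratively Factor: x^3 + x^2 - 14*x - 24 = (x + 2)*(x^2 - x - 12) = (x - 4)*(x + 2)*(x + 3)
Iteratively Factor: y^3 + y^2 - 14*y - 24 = (y - 4)*(y^2 + 5*y + 6) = (y - 4)*(y + 2)*(y + 3)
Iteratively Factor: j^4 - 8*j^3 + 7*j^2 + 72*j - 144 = (j - 3)*(j^3 - 5*j^2 - 8*j + 48) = (j - 3)*(j + 3)*(j^2 - 8*j + 16) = (j - 4)*(j - 3)*(j + 3)*(j - 4)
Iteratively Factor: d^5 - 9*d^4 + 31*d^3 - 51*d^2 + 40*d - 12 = (d - 3)*(d^4 - 6*d^3 + 13*d^2 - 12*d + 4) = (d - 3)*(d - 2)*(d^3 - 4*d^2 + 5*d - 2) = (d - 3)*(d - 2)*(d - 1)*(d^2 - 3*d + 2) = (d - 3)*(d - 2)^2*(d - 1)*(d - 1)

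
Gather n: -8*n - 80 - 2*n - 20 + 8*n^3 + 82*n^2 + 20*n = 8*n^3 + 82*n^2 + 10*n - 100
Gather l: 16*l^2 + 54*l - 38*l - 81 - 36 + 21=16*l^2 + 16*l - 96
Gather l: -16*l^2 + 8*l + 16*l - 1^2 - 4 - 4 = -16*l^2 + 24*l - 9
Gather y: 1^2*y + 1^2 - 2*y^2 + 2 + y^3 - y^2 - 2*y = y^3 - 3*y^2 - y + 3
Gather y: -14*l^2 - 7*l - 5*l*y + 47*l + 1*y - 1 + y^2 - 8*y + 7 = -14*l^2 + 40*l + y^2 + y*(-5*l - 7) + 6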